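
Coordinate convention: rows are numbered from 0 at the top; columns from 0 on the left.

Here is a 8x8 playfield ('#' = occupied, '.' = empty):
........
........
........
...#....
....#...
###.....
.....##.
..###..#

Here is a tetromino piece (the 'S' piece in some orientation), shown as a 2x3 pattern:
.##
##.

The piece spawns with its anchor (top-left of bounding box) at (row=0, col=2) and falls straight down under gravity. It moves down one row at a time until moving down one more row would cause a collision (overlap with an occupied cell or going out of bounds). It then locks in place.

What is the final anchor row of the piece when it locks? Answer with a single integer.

Answer: 1

Derivation:
Spawn at (row=0, col=2). Try each row:
  row 0: fits
  row 1: fits
  row 2: blocked -> lock at row 1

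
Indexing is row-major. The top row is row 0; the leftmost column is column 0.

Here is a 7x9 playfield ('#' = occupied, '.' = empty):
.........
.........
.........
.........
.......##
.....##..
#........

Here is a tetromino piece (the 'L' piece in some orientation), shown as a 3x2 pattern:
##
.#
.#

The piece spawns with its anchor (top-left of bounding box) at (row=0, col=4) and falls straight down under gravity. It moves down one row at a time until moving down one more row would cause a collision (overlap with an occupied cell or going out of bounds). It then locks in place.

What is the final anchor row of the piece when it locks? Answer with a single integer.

Answer: 2

Derivation:
Spawn at (row=0, col=4). Try each row:
  row 0: fits
  row 1: fits
  row 2: fits
  row 3: blocked -> lock at row 2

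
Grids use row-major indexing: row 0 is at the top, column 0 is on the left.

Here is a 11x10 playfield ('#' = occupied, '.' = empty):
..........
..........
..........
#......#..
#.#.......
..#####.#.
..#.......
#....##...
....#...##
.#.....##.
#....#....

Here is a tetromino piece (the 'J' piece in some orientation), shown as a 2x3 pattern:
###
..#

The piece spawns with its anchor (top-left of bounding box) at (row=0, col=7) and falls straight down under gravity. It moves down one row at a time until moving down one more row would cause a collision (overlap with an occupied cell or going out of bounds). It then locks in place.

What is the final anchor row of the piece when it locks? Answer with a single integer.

Answer: 2

Derivation:
Spawn at (row=0, col=7). Try each row:
  row 0: fits
  row 1: fits
  row 2: fits
  row 3: blocked -> lock at row 2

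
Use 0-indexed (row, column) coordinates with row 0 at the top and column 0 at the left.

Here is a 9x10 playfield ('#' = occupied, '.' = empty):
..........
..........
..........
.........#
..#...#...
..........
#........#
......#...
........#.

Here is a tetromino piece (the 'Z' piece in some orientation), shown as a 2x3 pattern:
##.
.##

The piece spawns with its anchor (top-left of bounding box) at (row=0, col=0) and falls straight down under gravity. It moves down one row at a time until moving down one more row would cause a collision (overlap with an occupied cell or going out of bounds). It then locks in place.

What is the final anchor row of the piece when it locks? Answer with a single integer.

Answer: 2

Derivation:
Spawn at (row=0, col=0). Try each row:
  row 0: fits
  row 1: fits
  row 2: fits
  row 3: blocked -> lock at row 2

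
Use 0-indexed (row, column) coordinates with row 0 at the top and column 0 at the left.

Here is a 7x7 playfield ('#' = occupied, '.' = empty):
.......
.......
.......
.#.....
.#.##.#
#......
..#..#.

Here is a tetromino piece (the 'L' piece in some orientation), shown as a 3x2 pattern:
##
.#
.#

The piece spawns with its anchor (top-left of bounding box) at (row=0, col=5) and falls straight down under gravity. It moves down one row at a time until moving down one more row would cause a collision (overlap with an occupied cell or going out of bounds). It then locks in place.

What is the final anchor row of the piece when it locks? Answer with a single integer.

Answer: 1

Derivation:
Spawn at (row=0, col=5). Try each row:
  row 0: fits
  row 1: fits
  row 2: blocked -> lock at row 1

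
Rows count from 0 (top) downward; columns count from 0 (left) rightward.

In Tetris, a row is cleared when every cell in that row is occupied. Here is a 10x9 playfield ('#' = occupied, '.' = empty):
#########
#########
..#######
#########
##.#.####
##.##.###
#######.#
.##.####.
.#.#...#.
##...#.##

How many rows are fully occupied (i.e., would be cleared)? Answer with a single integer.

Answer: 3

Derivation:
Check each row:
  row 0: 0 empty cells -> FULL (clear)
  row 1: 0 empty cells -> FULL (clear)
  row 2: 2 empty cells -> not full
  row 3: 0 empty cells -> FULL (clear)
  row 4: 2 empty cells -> not full
  row 5: 2 empty cells -> not full
  row 6: 1 empty cell -> not full
  row 7: 3 empty cells -> not full
  row 8: 6 empty cells -> not full
  row 9: 4 empty cells -> not full
Total rows cleared: 3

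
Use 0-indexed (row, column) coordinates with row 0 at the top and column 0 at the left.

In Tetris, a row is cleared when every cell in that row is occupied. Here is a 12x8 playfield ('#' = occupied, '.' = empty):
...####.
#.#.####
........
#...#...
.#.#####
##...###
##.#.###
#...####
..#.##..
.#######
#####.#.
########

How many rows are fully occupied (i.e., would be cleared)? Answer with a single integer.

Answer: 1

Derivation:
Check each row:
  row 0: 4 empty cells -> not full
  row 1: 2 empty cells -> not full
  row 2: 8 empty cells -> not full
  row 3: 6 empty cells -> not full
  row 4: 2 empty cells -> not full
  row 5: 3 empty cells -> not full
  row 6: 2 empty cells -> not full
  row 7: 3 empty cells -> not full
  row 8: 5 empty cells -> not full
  row 9: 1 empty cell -> not full
  row 10: 2 empty cells -> not full
  row 11: 0 empty cells -> FULL (clear)
Total rows cleared: 1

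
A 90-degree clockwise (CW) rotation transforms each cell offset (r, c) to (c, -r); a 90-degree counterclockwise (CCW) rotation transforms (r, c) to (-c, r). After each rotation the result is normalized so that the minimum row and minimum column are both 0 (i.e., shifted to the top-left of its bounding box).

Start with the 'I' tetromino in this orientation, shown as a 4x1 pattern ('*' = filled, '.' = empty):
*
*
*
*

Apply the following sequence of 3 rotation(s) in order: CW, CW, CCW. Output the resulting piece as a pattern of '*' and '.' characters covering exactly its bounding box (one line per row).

Answer: ****

Derivation:
Start:
*
*
*
*
After rotation 1 (CW):
****
After rotation 2 (CW):
*
*
*
*
After rotation 3 (CCW):
****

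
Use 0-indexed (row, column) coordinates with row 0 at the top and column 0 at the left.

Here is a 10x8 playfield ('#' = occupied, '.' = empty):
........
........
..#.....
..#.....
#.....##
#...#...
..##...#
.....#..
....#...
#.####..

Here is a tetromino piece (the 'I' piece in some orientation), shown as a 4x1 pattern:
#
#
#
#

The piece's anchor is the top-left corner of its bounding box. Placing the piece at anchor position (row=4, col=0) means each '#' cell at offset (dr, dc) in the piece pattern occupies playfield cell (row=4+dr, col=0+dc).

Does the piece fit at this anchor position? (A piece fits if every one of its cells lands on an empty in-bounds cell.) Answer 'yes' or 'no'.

Answer: no

Derivation:
Check each piece cell at anchor (4, 0):
  offset (0,0) -> (4,0): occupied ('#') -> FAIL
  offset (1,0) -> (5,0): occupied ('#') -> FAIL
  offset (2,0) -> (6,0): empty -> OK
  offset (3,0) -> (7,0): empty -> OK
All cells valid: no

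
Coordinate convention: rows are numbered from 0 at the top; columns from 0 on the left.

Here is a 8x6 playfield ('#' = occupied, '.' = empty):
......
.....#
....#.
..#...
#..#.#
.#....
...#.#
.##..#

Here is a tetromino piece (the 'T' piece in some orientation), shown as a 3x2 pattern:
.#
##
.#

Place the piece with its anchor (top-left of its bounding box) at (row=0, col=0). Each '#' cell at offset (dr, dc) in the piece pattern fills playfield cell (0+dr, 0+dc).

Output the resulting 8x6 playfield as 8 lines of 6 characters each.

Fill (0+0,0+1) = (0,1)
Fill (0+1,0+0) = (1,0)
Fill (0+1,0+1) = (1,1)
Fill (0+2,0+1) = (2,1)

Answer: .#....
##...#
.#..#.
..#...
#..#.#
.#....
...#.#
.##..#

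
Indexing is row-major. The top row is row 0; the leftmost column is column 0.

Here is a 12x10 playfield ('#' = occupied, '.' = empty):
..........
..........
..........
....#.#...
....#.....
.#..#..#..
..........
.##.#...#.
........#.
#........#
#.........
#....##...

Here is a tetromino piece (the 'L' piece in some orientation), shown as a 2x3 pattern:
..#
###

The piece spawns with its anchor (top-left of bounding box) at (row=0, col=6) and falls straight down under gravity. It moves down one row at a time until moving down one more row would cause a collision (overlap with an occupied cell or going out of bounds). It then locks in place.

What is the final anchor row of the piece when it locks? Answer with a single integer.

Answer: 1

Derivation:
Spawn at (row=0, col=6). Try each row:
  row 0: fits
  row 1: fits
  row 2: blocked -> lock at row 1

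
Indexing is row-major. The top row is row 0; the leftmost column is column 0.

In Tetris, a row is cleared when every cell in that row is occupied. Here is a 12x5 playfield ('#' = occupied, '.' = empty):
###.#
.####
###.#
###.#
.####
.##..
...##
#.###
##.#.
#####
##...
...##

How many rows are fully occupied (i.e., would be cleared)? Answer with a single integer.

Answer: 1

Derivation:
Check each row:
  row 0: 1 empty cell -> not full
  row 1: 1 empty cell -> not full
  row 2: 1 empty cell -> not full
  row 3: 1 empty cell -> not full
  row 4: 1 empty cell -> not full
  row 5: 3 empty cells -> not full
  row 6: 3 empty cells -> not full
  row 7: 1 empty cell -> not full
  row 8: 2 empty cells -> not full
  row 9: 0 empty cells -> FULL (clear)
  row 10: 3 empty cells -> not full
  row 11: 3 empty cells -> not full
Total rows cleared: 1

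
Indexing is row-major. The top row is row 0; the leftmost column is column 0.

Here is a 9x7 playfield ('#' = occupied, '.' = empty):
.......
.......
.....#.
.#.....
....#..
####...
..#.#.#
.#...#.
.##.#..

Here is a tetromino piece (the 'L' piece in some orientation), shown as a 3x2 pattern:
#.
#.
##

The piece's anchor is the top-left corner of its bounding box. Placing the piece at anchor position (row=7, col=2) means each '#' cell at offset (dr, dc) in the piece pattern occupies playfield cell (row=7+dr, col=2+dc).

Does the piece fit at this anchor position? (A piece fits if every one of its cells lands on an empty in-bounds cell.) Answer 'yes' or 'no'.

Check each piece cell at anchor (7, 2):
  offset (0,0) -> (7,2): empty -> OK
  offset (1,0) -> (8,2): occupied ('#') -> FAIL
  offset (2,0) -> (9,2): out of bounds -> FAIL
  offset (2,1) -> (9,3): out of bounds -> FAIL
All cells valid: no

Answer: no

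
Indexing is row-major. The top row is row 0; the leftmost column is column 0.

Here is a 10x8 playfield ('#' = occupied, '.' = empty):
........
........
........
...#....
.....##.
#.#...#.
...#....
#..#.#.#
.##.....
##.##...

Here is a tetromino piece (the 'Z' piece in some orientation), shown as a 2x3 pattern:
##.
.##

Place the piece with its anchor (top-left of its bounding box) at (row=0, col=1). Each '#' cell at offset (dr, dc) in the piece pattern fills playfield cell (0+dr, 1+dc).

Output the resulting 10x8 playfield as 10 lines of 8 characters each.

Answer: .##.....
..##....
........
...#....
.....##.
#.#...#.
...#....
#..#.#.#
.##.....
##.##...

Derivation:
Fill (0+0,1+0) = (0,1)
Fill (0+0,1+1) = (0,2)
Fill (0+1,1+1) = (1,2)
Fill (0+1,1+2) = (1,3)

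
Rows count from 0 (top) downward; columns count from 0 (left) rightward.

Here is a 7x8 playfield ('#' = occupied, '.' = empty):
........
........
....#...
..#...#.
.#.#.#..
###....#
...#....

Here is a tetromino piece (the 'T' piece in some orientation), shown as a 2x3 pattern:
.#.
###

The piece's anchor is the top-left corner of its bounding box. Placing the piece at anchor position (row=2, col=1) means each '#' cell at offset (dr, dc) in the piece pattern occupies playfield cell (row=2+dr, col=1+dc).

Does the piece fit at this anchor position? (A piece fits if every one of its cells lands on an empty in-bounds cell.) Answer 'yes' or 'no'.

Answer: no

Derivation:
Check each piece cell at anchor (2, 1):
  offset (0,1) -> (2,2): empty -> OK
  offset (1,0) -> (3,1): empty -> OK
  offset (1,1) -> (3,2): occupied ('#') -> FAIL
  offset (1,2) -> (3,3): empty -> OK
All cells valid: no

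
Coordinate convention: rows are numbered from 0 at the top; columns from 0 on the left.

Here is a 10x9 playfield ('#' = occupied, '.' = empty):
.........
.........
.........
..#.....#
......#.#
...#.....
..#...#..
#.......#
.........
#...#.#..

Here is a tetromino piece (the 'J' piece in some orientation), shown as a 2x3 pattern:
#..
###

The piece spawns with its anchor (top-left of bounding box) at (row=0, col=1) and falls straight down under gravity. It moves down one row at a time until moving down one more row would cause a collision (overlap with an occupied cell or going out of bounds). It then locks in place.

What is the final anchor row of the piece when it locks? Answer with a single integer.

Answer: 1

Derivation:
Spawn at (row=0, col=1). Try each row:
  row 0: fits
  row 1: fits
  row 2: blocked -> lock at row 1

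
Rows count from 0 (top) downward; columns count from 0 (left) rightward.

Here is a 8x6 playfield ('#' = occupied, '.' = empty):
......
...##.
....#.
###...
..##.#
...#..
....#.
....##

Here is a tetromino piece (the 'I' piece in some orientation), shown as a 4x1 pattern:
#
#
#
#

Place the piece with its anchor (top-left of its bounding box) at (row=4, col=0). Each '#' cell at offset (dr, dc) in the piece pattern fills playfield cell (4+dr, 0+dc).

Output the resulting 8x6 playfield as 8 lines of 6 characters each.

Answer: ......
...##.
....#.
###...
#.##.#
#..#..
#...#.
#...##

Derivation:
Fill (4+0,0+0) = (4,0)
Fill (4+1,0+0) = (5,0)
Fill (4+2,0+0) = (6,0)
Fill (4+3,0+0) = (7,0)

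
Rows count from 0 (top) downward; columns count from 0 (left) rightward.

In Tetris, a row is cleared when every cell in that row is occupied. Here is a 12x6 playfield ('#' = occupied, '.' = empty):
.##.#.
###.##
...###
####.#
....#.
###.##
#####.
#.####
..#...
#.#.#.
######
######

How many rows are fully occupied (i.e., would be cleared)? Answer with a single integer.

Answer: 2

Derivation:
Check each row:
  row 0: 3 empty cells -> not full
  row 1: 1 empty cell -> not full
  row 2: 3 empty cells -> not full
  row 3: 1 empty cell -> not full
  row 4: 5 empty cells -> not full
  row 5: 1 empty cell -> not full
  row 6: 1 empty cell -> not full
  row 7: 1 empty cell -> not full
  row 8: 5 empty cells -> not full
  row 9: 3 empty cells -> not full
  row 10: 0 empty cells -> FULL (clear)
  row 11: 0 empty cells -> FULL (clear)
Total rows cleared: 2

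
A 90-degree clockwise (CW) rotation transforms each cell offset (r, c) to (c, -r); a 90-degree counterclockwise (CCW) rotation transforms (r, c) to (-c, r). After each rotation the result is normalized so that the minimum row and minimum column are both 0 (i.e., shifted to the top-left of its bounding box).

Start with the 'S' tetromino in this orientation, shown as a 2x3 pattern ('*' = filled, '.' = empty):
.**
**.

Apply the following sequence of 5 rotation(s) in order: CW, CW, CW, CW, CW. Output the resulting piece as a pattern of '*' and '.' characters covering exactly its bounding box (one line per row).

Start:
.**
**.
After rotation 1 (CW):
*.
**
.*
After rotation 2 (CW):
.**
**.
After rotation 3 (CW):
*.
**
.*
After rotation 4 (CW):
.**
**.
After rotation 5 (CW):
*.
**
.*

Answer: *.
**
.*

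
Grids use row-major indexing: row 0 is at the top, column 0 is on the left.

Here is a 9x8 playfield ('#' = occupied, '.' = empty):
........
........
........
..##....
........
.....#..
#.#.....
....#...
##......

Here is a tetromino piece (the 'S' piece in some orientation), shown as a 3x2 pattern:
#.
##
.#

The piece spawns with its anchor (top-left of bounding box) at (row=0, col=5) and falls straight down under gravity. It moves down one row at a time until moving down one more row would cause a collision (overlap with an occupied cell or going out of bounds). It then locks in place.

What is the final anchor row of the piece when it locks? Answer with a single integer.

Answer: 3

Derivation:
Spawn at (row=0, col=5). Try each row:
  row 0: fits
  row 1: fits
  row 2: fits
  row 3: fits
  row 4: blocked -> lock at row 3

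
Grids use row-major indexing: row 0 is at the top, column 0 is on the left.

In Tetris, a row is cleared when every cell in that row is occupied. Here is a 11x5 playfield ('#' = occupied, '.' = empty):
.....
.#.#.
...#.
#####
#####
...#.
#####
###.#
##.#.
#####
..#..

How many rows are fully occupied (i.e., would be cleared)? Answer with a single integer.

Check each row:
  row 0: 5 empty cells -> not full
  row 1: 3 empty cells -> not full
  row 2: 4 empty cells -> not full
  row 3: 0 empty cells -> FULL (clear)
  row 4: 0 empty cells -> FULL (clear)
  row 5: 4 empty cells -> not full
  row 6: 0 empty cells -> FULL (clear)
  row 7: 1 empty cell -> not full
  row 8: 2 empty cells -> not full
  row 9: 0 empty cells -> FULL (clear)
  row 10: 4 empty cells -> not full
Total rows cleared: 4

Answer: 4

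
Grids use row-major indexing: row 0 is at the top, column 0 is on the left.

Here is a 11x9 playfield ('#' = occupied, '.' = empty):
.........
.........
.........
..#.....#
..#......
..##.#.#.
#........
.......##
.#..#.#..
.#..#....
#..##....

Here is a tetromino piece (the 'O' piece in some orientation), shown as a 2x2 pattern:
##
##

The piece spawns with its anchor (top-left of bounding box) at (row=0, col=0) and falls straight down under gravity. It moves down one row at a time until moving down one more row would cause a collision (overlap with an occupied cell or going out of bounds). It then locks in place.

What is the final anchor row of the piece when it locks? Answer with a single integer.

Answer: 4

Derivation:
Spawn at (row=0, col=0). Try each row:
  row 0: fits
  row 1: fits
  row 2: fits
  row 3: fits
  row 4: fits
  row 5: blocked -> lock at row 4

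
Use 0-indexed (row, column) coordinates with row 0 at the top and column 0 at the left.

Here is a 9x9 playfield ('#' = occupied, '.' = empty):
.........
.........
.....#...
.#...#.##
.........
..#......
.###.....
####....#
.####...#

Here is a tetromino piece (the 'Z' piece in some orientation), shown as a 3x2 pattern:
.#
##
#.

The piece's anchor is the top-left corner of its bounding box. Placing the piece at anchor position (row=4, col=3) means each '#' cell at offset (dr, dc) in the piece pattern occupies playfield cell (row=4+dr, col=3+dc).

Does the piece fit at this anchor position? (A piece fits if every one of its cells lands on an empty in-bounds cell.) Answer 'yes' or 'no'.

Check each piece cell at anchor (4, 3):
  offset (0,1) -> (4,4): empty -> OK
  offset (1,0) -> (5,3): empty -> OK
  offset (1,1) -> (5,4): empty -> OK
  offset (2,0) -> (6,3): occupied ('#') -> FAIL
All cells valid: no

Answer: no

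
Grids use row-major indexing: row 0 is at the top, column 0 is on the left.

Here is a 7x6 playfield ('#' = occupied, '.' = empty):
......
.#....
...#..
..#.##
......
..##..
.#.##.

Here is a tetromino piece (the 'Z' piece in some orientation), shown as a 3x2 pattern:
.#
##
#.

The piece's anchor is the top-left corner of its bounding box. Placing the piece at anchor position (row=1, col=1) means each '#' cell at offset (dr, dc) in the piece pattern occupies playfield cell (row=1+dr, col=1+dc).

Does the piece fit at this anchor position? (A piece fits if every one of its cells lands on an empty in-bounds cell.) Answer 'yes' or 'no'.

Check each piece cell at anchor (1, 1):
  offset (0,1) -> (1,2): empty -> OK
  offset (1,0) -> (2,1): empty -> OK
  offset (1,1) -> (2,2): empty -> OK
  offset (2,0) -> (3,1): empty -> OK
All cells valid: yes

Answer: yes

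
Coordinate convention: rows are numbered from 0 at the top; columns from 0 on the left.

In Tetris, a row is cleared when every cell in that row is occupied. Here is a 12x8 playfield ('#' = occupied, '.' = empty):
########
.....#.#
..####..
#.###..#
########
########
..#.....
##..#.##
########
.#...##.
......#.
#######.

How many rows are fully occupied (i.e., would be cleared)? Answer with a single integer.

Check each row:
  row 0: 0 empty cells -> FULL (clear)
  row 1: 6 empty cells -> not full
  row 2: 4 empty cells -> not full
  row 3: 3 empty cells -> not full
  row 4: 0 empty cells -> FULL (clear)
  row 5: 0 empty cells -> FULL (clear)
  row 6: 7 empty cells -> not full
  row 7: 3 empty cells -> not full
  row 8: 0 empty cells -> FULL (clear)
  row 9: 5 empty cells -> not full
  row 10: 7 empty cells -> not full
  row 11: 1 empty cell -> not full
Total rows cleared: 4

Answer: 4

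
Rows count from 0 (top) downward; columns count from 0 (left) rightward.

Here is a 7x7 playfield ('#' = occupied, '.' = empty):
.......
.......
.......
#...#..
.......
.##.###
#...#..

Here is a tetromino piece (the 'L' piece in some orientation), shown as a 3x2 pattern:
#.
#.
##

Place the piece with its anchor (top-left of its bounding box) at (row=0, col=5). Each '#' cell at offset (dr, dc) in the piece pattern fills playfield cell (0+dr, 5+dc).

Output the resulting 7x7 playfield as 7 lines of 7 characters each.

Fill (0+0,5+0) = (0,5)
Fill (0+1,5+0) = (1,5)
Fill (0+2,5+0) = (2,5)
Fill (0+2,5+1) = (2,6)

Answer: .....#.
.....#.
.....##
#...#..
.......
.##.###
#...#..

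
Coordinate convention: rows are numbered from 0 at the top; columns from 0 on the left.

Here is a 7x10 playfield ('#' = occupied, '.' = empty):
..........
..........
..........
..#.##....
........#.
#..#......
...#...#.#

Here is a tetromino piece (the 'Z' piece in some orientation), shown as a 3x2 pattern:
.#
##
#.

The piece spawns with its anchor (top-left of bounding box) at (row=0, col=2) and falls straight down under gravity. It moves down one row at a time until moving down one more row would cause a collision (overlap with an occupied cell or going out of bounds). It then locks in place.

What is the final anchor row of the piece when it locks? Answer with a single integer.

Spawn at (row=0, col=2). Try each row:
  row 0: fits
  row 1: blocked -> lock at row 0

Answer: 0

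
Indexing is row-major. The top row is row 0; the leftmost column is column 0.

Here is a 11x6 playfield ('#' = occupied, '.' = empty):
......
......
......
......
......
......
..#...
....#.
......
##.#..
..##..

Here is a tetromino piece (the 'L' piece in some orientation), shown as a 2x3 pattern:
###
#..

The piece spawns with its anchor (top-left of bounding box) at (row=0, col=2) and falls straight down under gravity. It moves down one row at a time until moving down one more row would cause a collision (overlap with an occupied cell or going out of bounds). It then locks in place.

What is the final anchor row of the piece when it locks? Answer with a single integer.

Spawn at (row=0, col=2). Try each row:
  row 0: fits
  row 1: fits
  row 2: fits
  row 3: fits
  row 4: fits
  row 5: blocked -> lock at row 4

Answer: 4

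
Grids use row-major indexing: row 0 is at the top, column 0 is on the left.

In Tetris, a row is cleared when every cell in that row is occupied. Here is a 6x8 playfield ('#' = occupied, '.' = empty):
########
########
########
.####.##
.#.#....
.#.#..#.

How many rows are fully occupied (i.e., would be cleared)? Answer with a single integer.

Answer: 3

Derivation:
Check each row:
  row 0: 0 empty cells -> FULL (clear)
  row 1: 0 empty cells -> FULL (clear)
  row 2: 0 empty cells -> FULL (clear)
  row 3: 2 empty cells -> not full
  row 4: 6 empty cells -> not full
  row 5: 5 empty cells -> not full
Total rows cleared: 3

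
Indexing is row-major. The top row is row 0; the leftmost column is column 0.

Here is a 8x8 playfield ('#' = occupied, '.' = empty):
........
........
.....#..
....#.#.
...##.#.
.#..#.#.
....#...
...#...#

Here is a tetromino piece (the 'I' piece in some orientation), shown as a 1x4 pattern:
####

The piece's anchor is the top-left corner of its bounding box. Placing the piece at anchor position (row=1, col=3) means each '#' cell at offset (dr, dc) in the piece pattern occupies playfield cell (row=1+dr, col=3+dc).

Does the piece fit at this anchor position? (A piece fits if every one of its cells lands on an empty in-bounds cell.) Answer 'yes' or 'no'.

Answer: yes

Derivation:
Check each piece cell at anchor (1, 3):
  offset (0,0) -> (1,3): empty -> OK
  offset (0,1) -> (1,4): empty -> OK
  offset (0,2) -> (1,5): empty -> OK
  offset (0,3) -> (1,6): empty -> OK
All cells valid: yes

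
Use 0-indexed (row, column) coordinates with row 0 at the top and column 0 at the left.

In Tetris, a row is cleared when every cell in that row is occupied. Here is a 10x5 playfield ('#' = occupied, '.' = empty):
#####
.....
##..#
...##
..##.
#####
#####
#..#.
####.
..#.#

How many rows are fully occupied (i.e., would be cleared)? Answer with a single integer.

Answer: 3

Derivation:
Check each row:
  row 0: 0 empty cells -> FULL (clear)
  row 1: 5 empty cells -> not full
  row 2: 2 empty cells -> not full
  row 3: 3 empty cells -> not full
  row 4: 3 empty cells -> not full
  row 5: 0 empty cells -> FULL (clear)
  row 6: 0 empty cells -> FULL (clear)
  row 7: 3 empty cells -> not full
  row 8: 1 empty cell -> not full
  row 9: 3 empty cells -> not full
Total rows cleared: 3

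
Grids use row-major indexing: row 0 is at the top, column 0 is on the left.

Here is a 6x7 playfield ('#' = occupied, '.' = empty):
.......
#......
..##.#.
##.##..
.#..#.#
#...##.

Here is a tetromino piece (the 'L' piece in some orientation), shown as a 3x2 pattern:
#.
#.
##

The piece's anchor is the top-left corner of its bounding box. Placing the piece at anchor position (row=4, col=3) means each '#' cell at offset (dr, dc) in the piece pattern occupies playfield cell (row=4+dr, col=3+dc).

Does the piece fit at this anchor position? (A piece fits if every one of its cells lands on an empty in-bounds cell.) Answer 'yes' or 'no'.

Answer: no

Derivation:
Check each piece cell at anchor (4, 3):
  offset (0,0) -> (4,3): empty -> OK
  offset (1,0) -> (5,3): empty -> OK
  offset (2,0) -> (6,3): out of bounds -> FAIL
  offset (2,1) -> (6,4): out of bounds -> FAIL
All cells valid: no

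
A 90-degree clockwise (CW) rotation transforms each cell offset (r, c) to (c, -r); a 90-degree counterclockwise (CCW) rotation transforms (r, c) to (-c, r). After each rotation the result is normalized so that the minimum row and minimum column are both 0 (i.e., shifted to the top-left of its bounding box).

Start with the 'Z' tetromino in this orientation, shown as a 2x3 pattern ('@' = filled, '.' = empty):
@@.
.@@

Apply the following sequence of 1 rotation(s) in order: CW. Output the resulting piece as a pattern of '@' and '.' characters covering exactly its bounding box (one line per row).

Answer: .@
@@
@.

Derivation:
Start:
@@.
.@@
After rotation 1 (CW):
.@
@@
@.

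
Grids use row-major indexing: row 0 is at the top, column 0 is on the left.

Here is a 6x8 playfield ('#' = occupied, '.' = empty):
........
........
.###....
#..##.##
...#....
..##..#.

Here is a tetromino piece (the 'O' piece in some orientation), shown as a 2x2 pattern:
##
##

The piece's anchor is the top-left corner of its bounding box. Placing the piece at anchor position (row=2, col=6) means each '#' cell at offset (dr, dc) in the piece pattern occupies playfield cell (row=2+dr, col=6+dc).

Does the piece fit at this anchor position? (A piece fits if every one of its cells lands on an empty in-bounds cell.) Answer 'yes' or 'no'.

Check each piece cell at anchor (2, 6):
  offset (0,0) -> (2,6): empty -> OK
  offset (0,1) -> (2,7): empty -> OK
  offset (1,0) -> (3,6): occupied ('#') -> FAIL
  offset (1,1) -> (3,7): occupied ('#') -> FAIL
All cells valid: no

Answer: no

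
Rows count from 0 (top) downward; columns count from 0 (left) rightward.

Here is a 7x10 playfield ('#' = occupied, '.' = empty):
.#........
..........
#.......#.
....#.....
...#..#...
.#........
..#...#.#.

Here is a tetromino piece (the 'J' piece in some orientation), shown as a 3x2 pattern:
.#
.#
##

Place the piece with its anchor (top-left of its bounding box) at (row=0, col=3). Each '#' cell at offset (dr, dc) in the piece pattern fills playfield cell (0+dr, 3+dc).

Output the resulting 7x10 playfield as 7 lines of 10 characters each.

Fill (0+0,3+1) = (0,4)
Fill (0+1,3+1) = (1,4)
Fill (0+2,3+0) = (2,3)
Fill (0+2,3+1) = (2,4)

Answer: .#..#.....
....#.....
#..##...#.
....#.....
...#..#...
.#........
..#...#.#.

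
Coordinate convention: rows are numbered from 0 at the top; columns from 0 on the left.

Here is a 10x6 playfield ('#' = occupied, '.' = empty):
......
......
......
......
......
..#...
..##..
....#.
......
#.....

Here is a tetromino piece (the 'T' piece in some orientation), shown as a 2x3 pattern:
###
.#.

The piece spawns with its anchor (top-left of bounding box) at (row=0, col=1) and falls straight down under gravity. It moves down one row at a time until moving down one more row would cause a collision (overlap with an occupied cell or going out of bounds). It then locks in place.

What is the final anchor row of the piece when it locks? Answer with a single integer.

Answer: 3

Derivation:
Spawn at (row=0, col=1). Try each row:
  row 0: fits
  row 1: fits
  row 2: fits
  row 3: fits
  row 4: blocked -> lock at row 3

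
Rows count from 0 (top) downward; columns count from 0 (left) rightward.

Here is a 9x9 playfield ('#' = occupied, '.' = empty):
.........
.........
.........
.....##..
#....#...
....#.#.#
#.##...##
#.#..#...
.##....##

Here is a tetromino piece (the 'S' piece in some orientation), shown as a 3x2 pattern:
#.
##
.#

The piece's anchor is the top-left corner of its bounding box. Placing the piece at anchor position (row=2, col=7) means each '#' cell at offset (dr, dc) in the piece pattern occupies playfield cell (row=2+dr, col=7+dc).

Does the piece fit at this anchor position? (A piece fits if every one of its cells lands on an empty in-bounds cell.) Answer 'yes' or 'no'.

Check each piece cell at anchor (2, 7):
  offset (0,0) -> (2,7): empty -> OK
  offset (1,0) -> (3,7): empty -> OK
  offset (1,1) -> (3,8): empty -> OK
  offset (2,1) -> (4,8): empty -> OK
All cells valid: yes

Answer: yes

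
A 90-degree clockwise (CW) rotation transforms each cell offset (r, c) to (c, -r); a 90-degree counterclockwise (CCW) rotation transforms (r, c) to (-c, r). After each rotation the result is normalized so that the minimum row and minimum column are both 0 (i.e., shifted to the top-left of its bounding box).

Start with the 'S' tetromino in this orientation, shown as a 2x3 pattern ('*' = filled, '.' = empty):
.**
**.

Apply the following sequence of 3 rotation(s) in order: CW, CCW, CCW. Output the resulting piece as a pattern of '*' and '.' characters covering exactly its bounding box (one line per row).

Start:
.**
**.
After rotation 1 (CW):
*.
**
.*
After rotation 2 (CCW):
.**
**.
After rotation 3 (CCW):
*.
**
.*

Answer: *.
**
.*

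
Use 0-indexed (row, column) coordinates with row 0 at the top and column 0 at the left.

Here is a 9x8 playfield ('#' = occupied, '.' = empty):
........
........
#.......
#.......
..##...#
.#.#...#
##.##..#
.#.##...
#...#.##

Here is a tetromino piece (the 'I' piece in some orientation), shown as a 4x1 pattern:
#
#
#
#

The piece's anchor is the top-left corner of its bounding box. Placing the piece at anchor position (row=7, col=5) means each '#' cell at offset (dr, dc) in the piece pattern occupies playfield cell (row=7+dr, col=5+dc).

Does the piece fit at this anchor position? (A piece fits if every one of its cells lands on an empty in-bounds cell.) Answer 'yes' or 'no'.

Check each piece cell at anchor (7, 5):
  offset (0,0) -> (7,5): empty -> OK
  offset (1,0) -> (8,5): empty -> OK
  offset (2,0) -> (9,5): out of bounds -> FAIL
  offset (3,0) -> (10,5): out of bounds -> FAIL
All cells valid: no

Answer: no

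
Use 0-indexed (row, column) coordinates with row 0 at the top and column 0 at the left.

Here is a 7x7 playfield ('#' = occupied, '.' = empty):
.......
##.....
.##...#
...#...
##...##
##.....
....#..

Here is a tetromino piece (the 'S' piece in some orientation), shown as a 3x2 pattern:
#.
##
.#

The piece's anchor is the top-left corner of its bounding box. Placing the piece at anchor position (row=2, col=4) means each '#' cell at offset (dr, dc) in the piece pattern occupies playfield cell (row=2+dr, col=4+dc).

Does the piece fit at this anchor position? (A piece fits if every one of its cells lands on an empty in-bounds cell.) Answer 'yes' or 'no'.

Answer: no

Derivation:
Check each piece cell at anchor (2, 4):
  offset (0,0) -> (2,4): empty -> OK
  offset (1,0) -> (3,4): empty -> OK
  offset (1,1) -> (3,5): empty -> OK
  offset (2,1) -> (4,5): occupied ('#') -> FAIL
All cells valid: no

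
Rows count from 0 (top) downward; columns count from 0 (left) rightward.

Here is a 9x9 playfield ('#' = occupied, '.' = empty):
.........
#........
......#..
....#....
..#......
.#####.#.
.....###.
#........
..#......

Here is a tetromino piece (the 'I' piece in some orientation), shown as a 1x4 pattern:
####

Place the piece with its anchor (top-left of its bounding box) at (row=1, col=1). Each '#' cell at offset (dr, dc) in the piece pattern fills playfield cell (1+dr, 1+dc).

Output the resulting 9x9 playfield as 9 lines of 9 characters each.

Answer: .........
#####....
......#..
....#....
..#......
.#####.#.
.....###.
#........
..#......

Derivation:
Fill (1+0,1+0) = (1,1)
Fill (1+0,1+1) = (1,2)
Fill (1+0,1+2) = (1,3)
Fill (1+0,1+3) = (1,4)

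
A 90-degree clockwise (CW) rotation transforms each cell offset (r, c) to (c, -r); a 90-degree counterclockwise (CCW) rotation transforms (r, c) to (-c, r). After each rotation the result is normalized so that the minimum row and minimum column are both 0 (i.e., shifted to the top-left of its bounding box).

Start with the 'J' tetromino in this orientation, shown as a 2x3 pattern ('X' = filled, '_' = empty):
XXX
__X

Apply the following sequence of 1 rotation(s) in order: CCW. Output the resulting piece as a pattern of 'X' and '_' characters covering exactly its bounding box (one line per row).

Answer: XX
X_
X_

Derivation:
Start:
XXX
__X
After rotation 1 (CCW):
XX
X_
X_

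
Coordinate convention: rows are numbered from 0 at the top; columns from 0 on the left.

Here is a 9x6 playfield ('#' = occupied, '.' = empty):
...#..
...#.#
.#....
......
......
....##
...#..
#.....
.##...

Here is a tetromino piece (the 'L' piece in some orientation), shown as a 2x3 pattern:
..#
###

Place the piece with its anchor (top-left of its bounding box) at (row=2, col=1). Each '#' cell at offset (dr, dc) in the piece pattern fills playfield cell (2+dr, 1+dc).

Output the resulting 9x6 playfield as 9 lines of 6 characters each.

Fill (2+0,1+2) = (2,3)
Fill (2+1,1+0) = (3,1)
Fill (2+1,1+1) = (3,2)
Fill (2+1,1+2) = (3,3)

Answer: ...#..
...#.#
.#.#..
.###..
......
....##
...#..
#.....
.##...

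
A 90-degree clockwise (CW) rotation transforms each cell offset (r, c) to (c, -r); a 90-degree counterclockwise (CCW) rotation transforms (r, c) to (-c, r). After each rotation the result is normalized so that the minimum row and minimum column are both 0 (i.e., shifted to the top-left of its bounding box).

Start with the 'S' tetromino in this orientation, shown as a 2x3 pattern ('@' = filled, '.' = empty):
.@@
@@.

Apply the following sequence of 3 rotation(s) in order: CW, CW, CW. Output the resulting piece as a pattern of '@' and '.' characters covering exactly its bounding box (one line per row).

Answer: @.
@@
.@

Derivation:
Start:
.@@
@@.
After rotation 1 (CW):
@.
@@
.@
After rotation 2 (CW):
.@@
@@.
After rotation 3 (CW):
@.
@@
.@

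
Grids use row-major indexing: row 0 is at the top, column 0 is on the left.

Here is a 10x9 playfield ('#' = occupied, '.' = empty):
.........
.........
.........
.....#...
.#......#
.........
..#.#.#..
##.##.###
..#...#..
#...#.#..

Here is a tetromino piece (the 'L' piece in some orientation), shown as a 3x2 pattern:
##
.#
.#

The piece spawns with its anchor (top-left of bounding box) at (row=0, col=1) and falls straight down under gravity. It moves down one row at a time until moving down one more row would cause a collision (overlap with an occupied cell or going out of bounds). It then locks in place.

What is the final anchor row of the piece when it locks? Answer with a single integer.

Answer: 3

Derivation:
Spawn at (row=0, col=1). Try each row:
  row 0: fits
  row 1: fits
  row 2: fits
  row 3: fits
  row 4: blocked -> lock at row 3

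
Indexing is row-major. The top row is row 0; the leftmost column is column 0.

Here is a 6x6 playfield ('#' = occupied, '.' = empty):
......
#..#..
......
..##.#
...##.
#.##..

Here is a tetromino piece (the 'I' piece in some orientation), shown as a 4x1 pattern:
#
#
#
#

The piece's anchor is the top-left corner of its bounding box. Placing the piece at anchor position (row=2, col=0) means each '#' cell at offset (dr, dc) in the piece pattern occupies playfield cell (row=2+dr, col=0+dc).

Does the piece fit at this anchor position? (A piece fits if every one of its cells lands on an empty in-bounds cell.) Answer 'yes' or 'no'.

Check each piece cell at anchor (2, 0):
  offset (0,0) -> (2,0): empty -> OK
  offset (1,0) -> (3,0): empty -> OK
  offset (2,0) -> (4,0): empty -> OK
  offset (3,0) -> (5,0): occupied ('#') -> FAIL
All cells valid: no

Answer: no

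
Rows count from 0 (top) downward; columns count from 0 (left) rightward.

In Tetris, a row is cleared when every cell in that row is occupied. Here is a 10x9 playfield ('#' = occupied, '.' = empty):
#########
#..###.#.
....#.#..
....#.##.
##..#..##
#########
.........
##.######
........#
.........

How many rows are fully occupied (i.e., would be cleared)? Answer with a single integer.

Check each row:
  row 0: 0 empty cells -> FULL (clear)
  row 1: 4 empty cells -> not full
  row 2: 7 empty cells -> not full
  row 3: 6 empty cells -> not full
  row 4: 4 empty cells -> not full
  row 5: 0 empty cells -> FULL (clear)
  row 6: 9 empty cells -> not full
  row 7: 1 empty cell -> not full
  row 8: 8 empty cells -> not full
  row 9: 9 empty cells -> not full
Total rows cleared: 2

Answer: 2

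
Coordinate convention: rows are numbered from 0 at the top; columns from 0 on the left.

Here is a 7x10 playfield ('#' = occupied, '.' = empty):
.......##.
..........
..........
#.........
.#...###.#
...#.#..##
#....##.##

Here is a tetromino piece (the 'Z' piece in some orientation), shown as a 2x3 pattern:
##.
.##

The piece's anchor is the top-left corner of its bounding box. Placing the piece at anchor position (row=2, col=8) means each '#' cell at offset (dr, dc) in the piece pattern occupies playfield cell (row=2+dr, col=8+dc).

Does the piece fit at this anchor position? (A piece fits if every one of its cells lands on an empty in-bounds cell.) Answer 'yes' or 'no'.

Check each piece cell at anchor (2, 8):
  offset (0,0) -> (2,8): empty -> OK
  offset (0,1) -> (2,9): empty -> OK
  offset (1,1) -> (3,9): empty -> OK
  offset (1,2) -> (3,10): out of bounds -> FAIL
All cells valid: no

Answer: no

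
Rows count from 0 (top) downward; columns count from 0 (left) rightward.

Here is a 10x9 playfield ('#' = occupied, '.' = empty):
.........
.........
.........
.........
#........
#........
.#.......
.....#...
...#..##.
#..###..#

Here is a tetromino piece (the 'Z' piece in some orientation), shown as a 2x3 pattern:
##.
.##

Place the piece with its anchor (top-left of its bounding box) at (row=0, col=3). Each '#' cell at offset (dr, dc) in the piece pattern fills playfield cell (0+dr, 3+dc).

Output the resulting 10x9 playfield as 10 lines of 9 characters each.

Answer: ...##....
....##...
.........
.........
#........
#........
.#.......
.....#...
...#..##.
#..###..#

Derivation:
Fill (0+0,3+0) = (0,3)
Fill (0+0,3+1) = (0,4)
Fill (0+1,3+1) = (1,4)
Fill (0+1,3+2) = (1,5)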